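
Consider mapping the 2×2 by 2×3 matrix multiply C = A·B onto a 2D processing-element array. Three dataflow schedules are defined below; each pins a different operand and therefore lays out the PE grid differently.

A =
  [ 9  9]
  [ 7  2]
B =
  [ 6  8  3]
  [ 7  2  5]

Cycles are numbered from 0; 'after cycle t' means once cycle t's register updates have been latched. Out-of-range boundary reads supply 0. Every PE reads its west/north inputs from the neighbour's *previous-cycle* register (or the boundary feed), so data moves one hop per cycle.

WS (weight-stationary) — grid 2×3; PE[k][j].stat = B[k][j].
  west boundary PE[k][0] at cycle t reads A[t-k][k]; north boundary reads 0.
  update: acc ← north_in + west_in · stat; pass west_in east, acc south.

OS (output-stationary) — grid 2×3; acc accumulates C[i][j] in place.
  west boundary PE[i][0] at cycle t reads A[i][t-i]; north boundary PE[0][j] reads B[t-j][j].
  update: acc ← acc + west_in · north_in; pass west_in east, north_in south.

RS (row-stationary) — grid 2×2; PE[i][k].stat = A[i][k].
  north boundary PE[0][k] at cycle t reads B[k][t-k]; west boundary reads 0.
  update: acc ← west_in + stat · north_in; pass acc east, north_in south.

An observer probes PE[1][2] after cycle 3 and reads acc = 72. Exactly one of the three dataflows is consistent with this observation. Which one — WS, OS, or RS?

Under WS (2×3), PE[1][2]:
  t=0 PE[1][2]: acc=0 h=0 v=0
  t=1 PE[1][2]: acc=0 h=0 v=0
  t=2 PE[1][2]: acc=0 h=0 v=0
  t=3 PE[1][2]: acc=72 h=9 v=72
Under OS (2×3), PE[1][2]:
  t=0 PE[1][2]: acc=0 h=0 v=0
  t=1 PE[1][2]: acc=0 h=0 v=0
  t=2 PE[1][2]: acc=0 h=0 v=0
  t=3 PE[1][2]: acc=21 h=7 v=3
— RS: 2×2 array has no PE[1][2].

dataflow = WS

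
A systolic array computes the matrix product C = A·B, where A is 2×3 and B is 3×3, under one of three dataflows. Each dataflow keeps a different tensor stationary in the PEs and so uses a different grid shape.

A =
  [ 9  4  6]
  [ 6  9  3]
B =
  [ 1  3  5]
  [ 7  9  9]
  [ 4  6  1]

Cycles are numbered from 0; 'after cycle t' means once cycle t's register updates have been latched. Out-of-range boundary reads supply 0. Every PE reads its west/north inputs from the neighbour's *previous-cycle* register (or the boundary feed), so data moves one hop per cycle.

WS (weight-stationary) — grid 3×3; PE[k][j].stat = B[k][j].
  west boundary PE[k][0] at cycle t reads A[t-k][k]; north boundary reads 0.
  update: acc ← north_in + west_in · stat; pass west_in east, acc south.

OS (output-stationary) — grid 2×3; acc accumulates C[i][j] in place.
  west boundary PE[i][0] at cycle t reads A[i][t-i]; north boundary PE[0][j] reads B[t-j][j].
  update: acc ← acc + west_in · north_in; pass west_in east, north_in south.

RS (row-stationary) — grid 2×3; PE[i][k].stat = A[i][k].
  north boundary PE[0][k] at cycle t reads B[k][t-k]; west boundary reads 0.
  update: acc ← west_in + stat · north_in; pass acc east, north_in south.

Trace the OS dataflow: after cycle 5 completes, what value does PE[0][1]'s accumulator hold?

OS on a 2×3 grid — tracing PE[0][1] and its feeders:
  cycle 0: PE[0][0] → acc 9, east 9, south 1
  cycle 0: PE[0][1] → acc 0, east 0, south 0
  cycle 1: PE[0][0] → acc 37, east 4, south 7
  cycle 1: PE[0][1] → acc 27, east 9, south 3
  cycle 2: PE[0][0] → acc 61, east 6, south 4
  cycle 2: PE[0][1] → acc 63, east 4, south 9
  cycle 3: PE[0][0] → acc 61, east 0, south 0
  cycle 3: PE[0][1] → acc 99, east 6, south 6
  cycle 4: PE[0][0] → acc 61, east 0, south 0
  cycle 4: PE[0][1] → acc 99, east 0, south 0
  cycle 5: PE[0][0] → acc 61, east 0, south 0
  cycle 5: PE[0][1] → acc 99, east 0, south 0

PE[0][1].acc = 99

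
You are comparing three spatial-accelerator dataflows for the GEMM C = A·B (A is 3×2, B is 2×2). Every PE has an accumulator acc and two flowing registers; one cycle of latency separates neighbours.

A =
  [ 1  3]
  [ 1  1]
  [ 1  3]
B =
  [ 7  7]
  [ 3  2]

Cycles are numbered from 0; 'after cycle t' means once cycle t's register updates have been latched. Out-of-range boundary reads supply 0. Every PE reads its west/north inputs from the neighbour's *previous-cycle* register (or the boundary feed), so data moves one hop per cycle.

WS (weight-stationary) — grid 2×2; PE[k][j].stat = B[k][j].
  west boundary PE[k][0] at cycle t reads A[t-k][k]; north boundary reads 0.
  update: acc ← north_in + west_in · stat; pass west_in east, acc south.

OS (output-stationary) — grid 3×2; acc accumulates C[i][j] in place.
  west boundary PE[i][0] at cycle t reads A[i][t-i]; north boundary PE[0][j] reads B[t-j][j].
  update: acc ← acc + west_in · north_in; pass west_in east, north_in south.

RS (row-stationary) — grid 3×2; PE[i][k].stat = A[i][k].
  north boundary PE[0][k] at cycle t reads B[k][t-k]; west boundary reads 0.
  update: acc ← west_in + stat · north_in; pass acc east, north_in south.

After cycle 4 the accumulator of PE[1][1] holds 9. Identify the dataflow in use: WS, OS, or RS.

dataflow = OS

WS [2×2] PE[1][1] across cycles:
  step 0 · PE1,1: acc=0; fwd→0 fwd↓0
  step 1 · PE1,1: acc=0; fwd→0 fwd↓0
  step 2 · PE1,1: acc=13; fwd→3 fwd↓13
  step 3 · PE1,1: acc=9; fwd→1 fwd↓9
  step 4 · PE1,1: acc=13; fwd→3 fwd↓13
OS [3×2] PE[1][1] across cycles:
  step 0 · PE1,1: acc=0; fwd→0 fwd↓0
  step 1 · PE1,1: acc=0; fwd→0 fwd↓0
  step 2 · PE1,1: acc=7; fwd→1 fwd↓7
  step 3 · PE1,1: acc=9; fwd→1 fwd↓2
  step 4 · PE1,1: acc=9; fwd→0 fwd↓0
RS [3×2] PE[1][1] across cycles:
  step 0 · PE1,1: acc=0; fwd→0 fwd↓0
  step 1 · PE1,1: acc=0; fwd→0 fwd↓0
  step 2 · PE1,1: acc=10; fwd→10 fwd↓3
  step 3 · PE1,1: acc=9; fwd→9 fwd↓2
  step 4 · PE1,1: acc=0; fwd→0 fwd↓0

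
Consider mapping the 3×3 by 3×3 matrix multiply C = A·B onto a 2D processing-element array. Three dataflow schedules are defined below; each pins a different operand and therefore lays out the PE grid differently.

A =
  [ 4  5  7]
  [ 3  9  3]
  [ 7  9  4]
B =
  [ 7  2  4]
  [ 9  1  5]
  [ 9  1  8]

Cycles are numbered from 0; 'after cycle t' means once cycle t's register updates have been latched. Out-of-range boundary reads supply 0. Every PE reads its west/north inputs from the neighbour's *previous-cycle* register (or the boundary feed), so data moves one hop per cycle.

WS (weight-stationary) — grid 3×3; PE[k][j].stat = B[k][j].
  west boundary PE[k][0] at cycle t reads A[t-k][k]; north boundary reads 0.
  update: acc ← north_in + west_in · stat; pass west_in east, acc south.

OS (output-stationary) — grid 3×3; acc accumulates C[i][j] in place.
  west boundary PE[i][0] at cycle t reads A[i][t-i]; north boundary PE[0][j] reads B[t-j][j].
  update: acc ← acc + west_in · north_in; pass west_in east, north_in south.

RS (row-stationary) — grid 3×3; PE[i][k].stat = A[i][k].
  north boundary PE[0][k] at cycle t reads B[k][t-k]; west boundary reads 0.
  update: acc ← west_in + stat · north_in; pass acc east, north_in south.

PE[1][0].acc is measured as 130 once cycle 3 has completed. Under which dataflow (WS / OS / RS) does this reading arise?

dataflow = WS

— WS: 3×3; PE[1][0] trace:
  @0  [1,0]  acc 0  |  →0  ↓0
  @1  [1,0]  acc 73  |  →5  ↓73
  @2  [1,0]  acc 102  |  →9  ↓102
  @3  [1,0]  acc 130  |  →9  ↓130
— OS: 3×3; PE[1][0] trace:
  @0  [1,0]  acc 0  |  →0  ↓0
  @1  [1,0]  acc 21  |  →3  ↓7
  @2  [1,0]  acc 102  |  →9  ↓9
  @3  [1,0]  acc 129  |  →3  ↓9
— RS: 3×3; PE[1][0] trace:
  @0  [1,0]  acc 0  |  →0  ↓0
  @1  [1,0]  acc 21  |  →21  ↓7
  @2  [1,0]  acc 6  |  →6  ↓2
  @3  [1,0]  acc 12  |  →12  ↓4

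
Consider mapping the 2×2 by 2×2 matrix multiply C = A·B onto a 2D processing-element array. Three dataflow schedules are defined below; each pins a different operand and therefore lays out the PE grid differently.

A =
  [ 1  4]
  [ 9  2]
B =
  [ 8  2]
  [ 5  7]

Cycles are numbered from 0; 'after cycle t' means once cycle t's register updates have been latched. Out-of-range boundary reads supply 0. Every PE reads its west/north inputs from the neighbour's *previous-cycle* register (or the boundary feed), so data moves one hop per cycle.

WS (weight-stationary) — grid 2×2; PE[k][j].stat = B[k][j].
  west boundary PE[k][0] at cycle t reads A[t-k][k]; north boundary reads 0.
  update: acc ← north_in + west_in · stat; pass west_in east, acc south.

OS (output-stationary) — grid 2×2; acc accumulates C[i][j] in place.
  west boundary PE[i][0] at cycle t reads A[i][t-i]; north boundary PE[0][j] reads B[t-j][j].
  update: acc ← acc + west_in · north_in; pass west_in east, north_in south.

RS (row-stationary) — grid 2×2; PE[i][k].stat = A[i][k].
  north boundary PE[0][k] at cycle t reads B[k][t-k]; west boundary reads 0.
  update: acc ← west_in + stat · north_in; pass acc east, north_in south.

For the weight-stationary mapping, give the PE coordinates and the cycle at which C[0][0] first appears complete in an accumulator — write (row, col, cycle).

Under WS, C[0][0] lands at PE[1][0]:
  c0 r1c0: 0 / 0 / 0
  c1 r1c0: 28 / 4 / 28

(row, col, cycle) = (1, 0, 1)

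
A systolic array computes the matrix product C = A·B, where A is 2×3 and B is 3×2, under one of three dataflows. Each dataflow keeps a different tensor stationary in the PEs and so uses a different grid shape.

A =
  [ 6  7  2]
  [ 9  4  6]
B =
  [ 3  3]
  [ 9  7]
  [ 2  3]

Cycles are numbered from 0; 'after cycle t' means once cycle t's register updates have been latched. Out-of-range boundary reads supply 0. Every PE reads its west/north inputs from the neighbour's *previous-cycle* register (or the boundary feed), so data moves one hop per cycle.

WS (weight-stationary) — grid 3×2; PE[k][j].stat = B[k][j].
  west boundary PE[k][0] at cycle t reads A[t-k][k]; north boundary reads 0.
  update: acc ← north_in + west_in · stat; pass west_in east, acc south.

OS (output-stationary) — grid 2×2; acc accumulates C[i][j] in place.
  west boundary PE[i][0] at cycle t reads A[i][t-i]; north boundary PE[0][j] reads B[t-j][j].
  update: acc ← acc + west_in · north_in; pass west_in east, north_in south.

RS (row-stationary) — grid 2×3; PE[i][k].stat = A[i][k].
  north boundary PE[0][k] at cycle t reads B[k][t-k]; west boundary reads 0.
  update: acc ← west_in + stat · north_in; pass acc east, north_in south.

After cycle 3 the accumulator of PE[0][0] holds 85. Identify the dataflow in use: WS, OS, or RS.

WS (3×2 grid), PE[0][0]:
  cycle 0: PE[0][0] → acc 18, east 6, south 18
  cycle 1: PE[0][0] → acc 27, east 9, south 27
  cycle 2: PE[0][0] → acc 0, east 0, south 0
  cycle 3: PE[0][0] → acc 0, east 0, south 0
OS (2×2 grid), PE[0][0]:
  cycle 0: PE[0][0] → acc 18, east 6, south 3
  cycle 1: PE[0][0] → acc 81, east 7, south 9
  cycle 2: PE[0][0] → acc 85, east 2, south 2
  cycle 3: PE[0][0] → acc 85, east 0, south 0
RS (2×3 grid), PE[0][0]:
  cycle 0: PE[0][0] → acc 18, east 18, south 3
  cycle 1: PE[0][0] → acc 18, east 18, south 3
  cycle 2: PE[0][0] → acc 0, east 0, south 0
  cycle 3: PE[0][0] → acc 0, east 0, south 0

dataflow = OS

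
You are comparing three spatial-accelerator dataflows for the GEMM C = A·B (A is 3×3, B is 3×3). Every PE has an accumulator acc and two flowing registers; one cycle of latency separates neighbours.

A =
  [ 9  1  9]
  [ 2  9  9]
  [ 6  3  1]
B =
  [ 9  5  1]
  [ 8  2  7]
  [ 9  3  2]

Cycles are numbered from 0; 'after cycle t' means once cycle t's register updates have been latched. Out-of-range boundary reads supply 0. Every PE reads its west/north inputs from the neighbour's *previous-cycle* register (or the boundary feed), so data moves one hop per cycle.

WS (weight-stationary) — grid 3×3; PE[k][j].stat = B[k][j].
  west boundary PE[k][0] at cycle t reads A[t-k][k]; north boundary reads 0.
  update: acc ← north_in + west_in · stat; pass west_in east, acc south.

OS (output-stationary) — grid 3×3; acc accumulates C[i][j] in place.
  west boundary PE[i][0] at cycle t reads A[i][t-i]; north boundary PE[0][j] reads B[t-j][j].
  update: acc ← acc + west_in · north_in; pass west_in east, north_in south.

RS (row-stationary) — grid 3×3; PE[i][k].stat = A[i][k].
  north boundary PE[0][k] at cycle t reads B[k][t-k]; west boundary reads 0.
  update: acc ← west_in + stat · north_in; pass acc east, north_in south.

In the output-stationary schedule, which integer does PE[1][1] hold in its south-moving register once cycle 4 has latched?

OS (3×3). Following PE[1][1] plus its west/north inputs:
  c0 r0c1: 0 / 0 / 0
  c0 r1c0: 0 / 0 / 0
  c0 r1c1: 0 / 0 / 0
  c1 r0c1: 45 / 9 / 5
  c1 r1c0: 18 / 2 / 9
  c1 r1c1: 0 / 0 / 0
  c2 r0c1: 47 / 1 / 2
  c2 r1c0: 90 / 9 / 8
  c2 r1c1: 10 / 2 / 5
  c3 r0c1: 74 / 9 / 3
  c3 r1c0: 171 / 9 / 9
  c3 r1c1: 28 / 9 / 2
  c4 r0c1: 74 / 0 / 0
  c4 r1c0: 171 / 0 / 0
  c4 r1c1: 55 / 9 / 3

register = 3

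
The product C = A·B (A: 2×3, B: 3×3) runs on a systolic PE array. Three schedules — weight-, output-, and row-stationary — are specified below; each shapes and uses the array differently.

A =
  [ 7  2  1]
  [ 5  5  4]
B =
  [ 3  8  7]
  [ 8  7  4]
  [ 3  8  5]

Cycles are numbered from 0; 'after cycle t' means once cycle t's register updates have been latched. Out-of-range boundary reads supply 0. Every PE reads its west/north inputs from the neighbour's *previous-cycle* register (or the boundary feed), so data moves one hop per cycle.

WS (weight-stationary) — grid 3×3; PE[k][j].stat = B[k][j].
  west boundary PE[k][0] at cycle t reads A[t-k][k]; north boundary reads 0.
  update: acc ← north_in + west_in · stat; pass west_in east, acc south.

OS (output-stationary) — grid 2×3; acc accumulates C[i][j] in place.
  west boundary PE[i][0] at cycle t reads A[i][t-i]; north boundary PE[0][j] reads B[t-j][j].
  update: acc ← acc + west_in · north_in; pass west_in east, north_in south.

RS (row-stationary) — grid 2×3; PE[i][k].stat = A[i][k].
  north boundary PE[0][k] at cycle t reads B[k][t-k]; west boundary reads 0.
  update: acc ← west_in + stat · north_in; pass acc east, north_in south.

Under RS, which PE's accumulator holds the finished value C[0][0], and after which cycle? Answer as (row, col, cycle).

Under RS, C[0][0] lands at PE[0][2]:
  step 0 · PE0,2: acc=0; fwd→0 fwd↓0
  step 1 · PE0,2: acc=0; fwd→0 fwd↓0
  step 2 · PE0,2: acc=40; fwd→40 fwd↓3

(row, col, cycle) = (0, 2, 2)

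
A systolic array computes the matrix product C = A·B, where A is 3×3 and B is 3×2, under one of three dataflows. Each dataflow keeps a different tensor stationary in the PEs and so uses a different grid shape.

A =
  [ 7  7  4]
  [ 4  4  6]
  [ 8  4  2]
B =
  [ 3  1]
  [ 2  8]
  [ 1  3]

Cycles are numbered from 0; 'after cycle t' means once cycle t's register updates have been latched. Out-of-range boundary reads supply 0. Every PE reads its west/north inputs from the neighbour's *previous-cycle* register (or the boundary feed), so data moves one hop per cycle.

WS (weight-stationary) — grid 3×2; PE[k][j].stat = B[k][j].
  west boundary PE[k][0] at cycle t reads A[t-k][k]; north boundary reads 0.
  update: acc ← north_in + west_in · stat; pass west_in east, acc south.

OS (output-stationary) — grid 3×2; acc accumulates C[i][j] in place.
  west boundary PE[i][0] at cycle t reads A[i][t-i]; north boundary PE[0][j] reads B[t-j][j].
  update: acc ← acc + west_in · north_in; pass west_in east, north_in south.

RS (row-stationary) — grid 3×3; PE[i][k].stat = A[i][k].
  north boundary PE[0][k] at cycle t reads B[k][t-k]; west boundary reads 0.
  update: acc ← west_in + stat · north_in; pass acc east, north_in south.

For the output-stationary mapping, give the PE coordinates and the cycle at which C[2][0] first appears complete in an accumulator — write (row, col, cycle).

(row, col, cycle) = (2, 0, 4)

OS: C[2][0] accumulates in PE[2][0]:
  after 0 — PE[2][0] acc=0, pass-E 0, pass-S 0
  after 1 — PE[2][0] acc=0, pass-E 0, pass-S 0
  after 2 — PE[2][0] acc=24, pass-E 8, pass-S 3
  after 3 — PE[2][0] acc=32, pass-E 4, pass-S 2
  after 4 — PE[2][0] acc=34, pass-E 2, pass-S 1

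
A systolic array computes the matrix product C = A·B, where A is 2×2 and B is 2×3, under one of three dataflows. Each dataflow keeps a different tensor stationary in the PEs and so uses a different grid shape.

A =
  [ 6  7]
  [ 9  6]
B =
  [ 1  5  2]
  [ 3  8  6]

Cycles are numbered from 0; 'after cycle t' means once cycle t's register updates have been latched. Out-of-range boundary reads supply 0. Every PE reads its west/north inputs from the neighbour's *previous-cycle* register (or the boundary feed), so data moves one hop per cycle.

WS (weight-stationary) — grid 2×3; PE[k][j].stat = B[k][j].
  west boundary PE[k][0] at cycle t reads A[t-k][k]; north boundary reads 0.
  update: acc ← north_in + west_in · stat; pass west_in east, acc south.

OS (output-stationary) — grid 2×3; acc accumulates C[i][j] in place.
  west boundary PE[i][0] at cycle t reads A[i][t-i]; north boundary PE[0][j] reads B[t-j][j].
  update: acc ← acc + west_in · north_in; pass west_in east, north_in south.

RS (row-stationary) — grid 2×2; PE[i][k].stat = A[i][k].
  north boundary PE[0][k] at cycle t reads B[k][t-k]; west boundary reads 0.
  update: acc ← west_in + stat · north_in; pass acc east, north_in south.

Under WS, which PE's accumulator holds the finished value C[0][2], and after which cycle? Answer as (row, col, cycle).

(row, col, cycle) = (1, 2, 3)

Under WS, C[0][2] lands at PE[1][2]:
  @0  [1,2]  acc 0  |  →0  ↓0
  @1  [1,2]  acc 0  |  →0  ↓0
  @2  [1,2]  acc 0  |  →0  ↓0
  @3  [1,2]  acc 54  |  →7  ↓54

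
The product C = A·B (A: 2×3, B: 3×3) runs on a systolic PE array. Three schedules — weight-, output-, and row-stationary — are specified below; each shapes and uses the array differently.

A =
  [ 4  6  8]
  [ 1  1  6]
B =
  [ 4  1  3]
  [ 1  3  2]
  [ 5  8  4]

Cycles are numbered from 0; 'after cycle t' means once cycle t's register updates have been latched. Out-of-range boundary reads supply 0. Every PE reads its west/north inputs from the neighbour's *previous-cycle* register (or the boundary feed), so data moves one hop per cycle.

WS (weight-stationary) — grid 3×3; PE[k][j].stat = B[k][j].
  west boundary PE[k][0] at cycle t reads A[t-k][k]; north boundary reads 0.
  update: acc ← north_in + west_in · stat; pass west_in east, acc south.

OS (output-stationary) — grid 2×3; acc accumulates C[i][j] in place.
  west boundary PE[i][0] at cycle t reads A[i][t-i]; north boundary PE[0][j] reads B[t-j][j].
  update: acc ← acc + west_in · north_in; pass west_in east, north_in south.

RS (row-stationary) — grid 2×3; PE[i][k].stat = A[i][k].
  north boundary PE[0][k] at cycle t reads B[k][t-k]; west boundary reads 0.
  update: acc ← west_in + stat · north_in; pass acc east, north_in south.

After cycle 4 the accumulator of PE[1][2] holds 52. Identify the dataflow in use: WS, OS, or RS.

dataflow = RS

— WS: 3×3; PE[1][2] trace:
  step 0 · PE1,2: acc=0; fwd→0 fwd↓0
  step 1 · PE1,2: acc=0; fwd→0 fwd↓0
  step 2 · PE1,2: acc=0; fwd→0 fwd↓0
  step 3 · PE1,2: acc=24; fwd→6 fwd↓24
  step 4 · PE1,2: acc=5; fwd→1 fwd↓5
— OS: 2×3; PE[1][2] trace:
  step 0 · PE1,2: acc=0; fwd→0 fwd↓0
  step 1 · PE1,2: acc=0; fwd→0 fwd↓0
  step 2 · PE1,2: acc=0; fwd→0 fwd↓0
  step 3 · PE1,2: acc=3; fwd→1 fwd↓3
  step 4 · PE1,2: acc=5; fwd→1 fwd↓2
— RS: 2×3; PE[1][2] trace:
  step 0 · PE1,2: acc=0; fwd→0 fwd↓0
  step 1 · PE1,2: acc=0; fwd→0 fwd↓0
  step 2 · PE1,2: acc=0; fwd→0 fwd↓0
  step 3 · PE1,2: acc=35; fwd→35 fwd↓5
  step 4 · PE1,2: acc=52; fwd→52 fwd↓8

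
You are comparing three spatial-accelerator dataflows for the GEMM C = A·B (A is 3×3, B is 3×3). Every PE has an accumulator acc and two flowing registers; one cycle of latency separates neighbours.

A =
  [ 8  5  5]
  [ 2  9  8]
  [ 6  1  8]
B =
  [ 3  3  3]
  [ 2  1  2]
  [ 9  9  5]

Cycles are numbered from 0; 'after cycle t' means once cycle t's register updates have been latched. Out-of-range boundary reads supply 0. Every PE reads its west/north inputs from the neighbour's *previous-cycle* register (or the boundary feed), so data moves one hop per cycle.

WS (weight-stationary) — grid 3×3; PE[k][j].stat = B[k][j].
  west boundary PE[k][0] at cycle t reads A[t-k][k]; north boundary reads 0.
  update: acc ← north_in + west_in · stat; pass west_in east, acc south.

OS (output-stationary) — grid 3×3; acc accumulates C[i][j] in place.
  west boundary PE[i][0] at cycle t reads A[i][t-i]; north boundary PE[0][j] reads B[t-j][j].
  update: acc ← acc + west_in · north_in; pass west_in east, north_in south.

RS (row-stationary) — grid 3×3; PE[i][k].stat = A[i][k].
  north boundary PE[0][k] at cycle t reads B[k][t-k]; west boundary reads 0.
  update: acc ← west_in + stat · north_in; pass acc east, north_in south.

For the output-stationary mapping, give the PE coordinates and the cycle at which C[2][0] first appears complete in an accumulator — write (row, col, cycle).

(row, col, cycle) = (2, 0, 4)

OS — PE[2][0] is where C[2][0] collects:
  [0] (2,0) acc=0 (h:0 v:0)
  [1] (2,0) acc=0 (h:0 v:0)
  [2] (2,0) acc=18 (h:6 v:3)
  [3] (2,0) acc=20 (h:1 v:2)
  [4] (2,0) acc=92 (h:8 v:9)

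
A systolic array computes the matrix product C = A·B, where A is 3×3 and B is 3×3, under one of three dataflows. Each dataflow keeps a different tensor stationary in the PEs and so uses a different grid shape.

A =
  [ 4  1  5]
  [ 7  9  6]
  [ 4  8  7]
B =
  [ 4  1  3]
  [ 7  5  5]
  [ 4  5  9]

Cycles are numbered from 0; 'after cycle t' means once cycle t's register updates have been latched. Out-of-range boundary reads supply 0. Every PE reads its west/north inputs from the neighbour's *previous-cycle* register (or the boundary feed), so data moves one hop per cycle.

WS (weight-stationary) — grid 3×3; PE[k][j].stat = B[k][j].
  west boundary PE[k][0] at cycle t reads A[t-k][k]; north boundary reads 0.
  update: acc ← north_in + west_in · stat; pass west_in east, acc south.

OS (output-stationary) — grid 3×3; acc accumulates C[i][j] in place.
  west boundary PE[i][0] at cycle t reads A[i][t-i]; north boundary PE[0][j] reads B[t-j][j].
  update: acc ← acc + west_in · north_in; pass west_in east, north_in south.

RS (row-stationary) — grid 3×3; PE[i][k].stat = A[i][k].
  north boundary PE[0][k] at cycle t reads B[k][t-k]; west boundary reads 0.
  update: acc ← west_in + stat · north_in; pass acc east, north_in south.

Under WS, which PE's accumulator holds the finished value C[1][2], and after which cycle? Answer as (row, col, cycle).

Under WS, C[1][2] lands at PE[2][2]:
  step 0 · PE2,2: acc=0; fwd→0 fwd↓0
  step 1 · PE2,2: acc=0; fwd→0 fwd↓0
  step 2 · PE2,2: acc=0; fwd→0 fwd↓0
  step 3 · PE2,2: acc=0; fwd→0 fwd↓0
  step 4 · PE2,2: acc=62; fwd→5 fwd↓62
  step 5 · PE2,2: acc=120; fwd→6 fwd↓120

(row, col, cycle) = (2, 2, 5)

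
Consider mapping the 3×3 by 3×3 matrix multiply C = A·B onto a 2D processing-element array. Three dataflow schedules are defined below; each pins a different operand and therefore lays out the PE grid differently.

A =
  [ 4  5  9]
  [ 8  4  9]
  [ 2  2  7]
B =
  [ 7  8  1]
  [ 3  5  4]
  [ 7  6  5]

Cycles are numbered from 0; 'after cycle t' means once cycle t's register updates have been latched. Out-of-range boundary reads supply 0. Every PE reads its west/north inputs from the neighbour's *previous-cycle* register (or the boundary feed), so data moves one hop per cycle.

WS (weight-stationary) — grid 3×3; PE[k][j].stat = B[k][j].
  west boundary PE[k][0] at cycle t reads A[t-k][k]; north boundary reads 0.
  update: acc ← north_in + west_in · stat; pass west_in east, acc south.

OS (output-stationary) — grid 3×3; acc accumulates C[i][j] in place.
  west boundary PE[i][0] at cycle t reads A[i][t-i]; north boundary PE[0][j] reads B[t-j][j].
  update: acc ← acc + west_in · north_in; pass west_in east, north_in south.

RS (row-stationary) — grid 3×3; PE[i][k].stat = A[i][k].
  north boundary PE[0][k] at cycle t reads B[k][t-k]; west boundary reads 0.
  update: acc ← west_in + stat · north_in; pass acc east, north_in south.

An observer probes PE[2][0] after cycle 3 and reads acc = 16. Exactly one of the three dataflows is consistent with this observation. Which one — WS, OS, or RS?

WS [3×3] PE[2][0] across cycles:
  [0] (2,0) acc=0 (h:0 v:0)
  [1] (2,0) acc=0 (h:0 v:0)
  [2] (2,0) acc=106 (h:9 v:106)
  [3] (2,0) acc=131 (h:9 v:131)
OS [3×3] PE[2][0] across cycles:
  [0] (2,0) acc=0 (h:0 v:0)
  [1] (2,0) acc=0 (h:0 v:0)
  [2] (2,0) acc=14 (h:2 v:7)
  [3] (2,0) acc=20 (h:2 v:3)
RS [3×3] PE[2][0] across cycles:
  [0] (2,0) acc=0 (h:0 v:0)
  [1] (2,0) acc=0 (h:0 v:0)
  [2] (2,0) acc=14 (h:14 v:7)
  [3] (2,0) acc=16 (h:16 v:8)

dataflow = RS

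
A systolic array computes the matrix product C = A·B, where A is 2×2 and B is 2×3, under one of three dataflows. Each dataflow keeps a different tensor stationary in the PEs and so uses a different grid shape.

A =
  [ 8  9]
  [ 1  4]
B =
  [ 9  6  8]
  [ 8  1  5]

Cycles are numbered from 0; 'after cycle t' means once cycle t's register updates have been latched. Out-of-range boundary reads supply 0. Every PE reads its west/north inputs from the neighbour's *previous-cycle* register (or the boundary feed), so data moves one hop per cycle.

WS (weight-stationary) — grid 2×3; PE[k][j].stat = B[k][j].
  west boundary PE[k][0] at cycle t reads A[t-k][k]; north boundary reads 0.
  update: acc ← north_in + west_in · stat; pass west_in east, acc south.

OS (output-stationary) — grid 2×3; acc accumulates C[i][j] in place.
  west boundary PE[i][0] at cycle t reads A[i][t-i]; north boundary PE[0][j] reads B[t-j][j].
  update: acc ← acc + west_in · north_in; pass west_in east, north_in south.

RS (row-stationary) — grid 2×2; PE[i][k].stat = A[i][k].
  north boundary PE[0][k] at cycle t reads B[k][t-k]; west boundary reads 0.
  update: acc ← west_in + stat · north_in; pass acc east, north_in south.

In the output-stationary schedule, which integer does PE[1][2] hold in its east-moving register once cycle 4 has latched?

Tracing OS — 2×3 array, target PE[1][2]:
  @0  [0,2]  acc 0  |  →0  ↓0
  @0  [1,1]  acc 0  |  →0  ↓0
  @0  [1,2]  acc 0  |  →0  ↓0
  @1  [0,2]  acc 0  |  →0  ↓0
  @1  [1,1]  acc 0  |  →0  ↓0
  @1  [1,2]  acc 0  |  →0  ↓0
  @2  [0,2]  acc 64  |  →8  ↓8
  @2  [1,1]  acc 6  |  →1  ↓6
  @2  [1,2]  acc 0  |  →0  ↓0
  @3  [0,2]  acc 109  |  →9  ↓5
  @3  [1,1]  acc 10  |  →4  ↓1
  @3  [1,2]  acc 8  |  →1  ↓8
  @4  [0,2]  acc 109  |  →0  ↓0
  @4  [1,1]  acc 10  |  →0  ↓0
  @4  [1,2]  acc 28  |  →4  ↓5

register = 4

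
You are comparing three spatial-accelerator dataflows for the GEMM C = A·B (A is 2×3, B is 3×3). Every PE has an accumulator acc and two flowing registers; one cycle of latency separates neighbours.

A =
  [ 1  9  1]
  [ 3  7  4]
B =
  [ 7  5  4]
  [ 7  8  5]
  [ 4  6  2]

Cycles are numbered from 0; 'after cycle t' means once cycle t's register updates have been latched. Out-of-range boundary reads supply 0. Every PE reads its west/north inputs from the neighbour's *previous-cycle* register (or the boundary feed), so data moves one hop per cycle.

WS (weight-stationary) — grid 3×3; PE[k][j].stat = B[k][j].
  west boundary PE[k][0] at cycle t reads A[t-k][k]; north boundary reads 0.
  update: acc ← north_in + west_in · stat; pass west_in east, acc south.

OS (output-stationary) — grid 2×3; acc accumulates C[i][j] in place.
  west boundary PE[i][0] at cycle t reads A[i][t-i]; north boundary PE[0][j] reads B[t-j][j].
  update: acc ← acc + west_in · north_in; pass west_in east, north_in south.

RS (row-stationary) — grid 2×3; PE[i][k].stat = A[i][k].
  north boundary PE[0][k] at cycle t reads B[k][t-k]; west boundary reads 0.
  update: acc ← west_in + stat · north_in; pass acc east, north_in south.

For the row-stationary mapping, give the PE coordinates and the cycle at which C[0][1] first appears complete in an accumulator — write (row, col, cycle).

RS: C[0][1] accumulates in PE[0][2]:
  0: (0,2).acc=0  regs=<0,0>
  1: (0,2).acc=0  regs=<0,0>
  2: (0,2).acc=74  regs=<74,4>
  3: (0,2).acc=83  regs=<83,6>

(row, col, cycle) = (0, 2, 3)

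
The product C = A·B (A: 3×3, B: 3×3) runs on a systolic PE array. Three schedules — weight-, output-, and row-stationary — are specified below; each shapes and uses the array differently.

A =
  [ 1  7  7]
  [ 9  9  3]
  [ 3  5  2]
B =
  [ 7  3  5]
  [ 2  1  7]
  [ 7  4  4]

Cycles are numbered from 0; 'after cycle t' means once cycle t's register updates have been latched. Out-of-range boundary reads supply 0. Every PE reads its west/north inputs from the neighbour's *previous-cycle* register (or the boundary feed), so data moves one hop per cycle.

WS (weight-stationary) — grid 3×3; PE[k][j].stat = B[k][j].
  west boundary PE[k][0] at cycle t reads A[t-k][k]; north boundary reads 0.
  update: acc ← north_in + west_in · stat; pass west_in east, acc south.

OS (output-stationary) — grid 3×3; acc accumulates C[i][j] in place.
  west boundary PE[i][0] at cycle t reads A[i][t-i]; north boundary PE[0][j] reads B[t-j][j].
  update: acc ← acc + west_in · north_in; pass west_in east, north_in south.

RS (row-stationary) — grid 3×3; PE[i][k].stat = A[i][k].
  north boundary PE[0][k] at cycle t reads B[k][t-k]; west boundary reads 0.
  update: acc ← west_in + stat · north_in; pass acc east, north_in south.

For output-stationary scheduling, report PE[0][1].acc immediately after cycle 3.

Tracing OS — 3×3 array, target PE[0][1]:
  t=0 PE[0][0]: acc=7 h=1 v=7
  t=0 PE[0][1]: acc=0 h=0 v=0
  t=1 PE[0][0]: acc=21 h=7 v=2
  t=1 PE[0][1]: acc=3 h=1 v=3
  t=2 PE[0][0]: acc=70 h=7 v=7
  t=2 PE[0][1]: acc=10 h=7 v=1
  t=3 PE[0][0]: acc=70 h=0 v=0
  t=3 PE[0][1]: acc=38 h=7 v=4

PE[0][1].acc = 38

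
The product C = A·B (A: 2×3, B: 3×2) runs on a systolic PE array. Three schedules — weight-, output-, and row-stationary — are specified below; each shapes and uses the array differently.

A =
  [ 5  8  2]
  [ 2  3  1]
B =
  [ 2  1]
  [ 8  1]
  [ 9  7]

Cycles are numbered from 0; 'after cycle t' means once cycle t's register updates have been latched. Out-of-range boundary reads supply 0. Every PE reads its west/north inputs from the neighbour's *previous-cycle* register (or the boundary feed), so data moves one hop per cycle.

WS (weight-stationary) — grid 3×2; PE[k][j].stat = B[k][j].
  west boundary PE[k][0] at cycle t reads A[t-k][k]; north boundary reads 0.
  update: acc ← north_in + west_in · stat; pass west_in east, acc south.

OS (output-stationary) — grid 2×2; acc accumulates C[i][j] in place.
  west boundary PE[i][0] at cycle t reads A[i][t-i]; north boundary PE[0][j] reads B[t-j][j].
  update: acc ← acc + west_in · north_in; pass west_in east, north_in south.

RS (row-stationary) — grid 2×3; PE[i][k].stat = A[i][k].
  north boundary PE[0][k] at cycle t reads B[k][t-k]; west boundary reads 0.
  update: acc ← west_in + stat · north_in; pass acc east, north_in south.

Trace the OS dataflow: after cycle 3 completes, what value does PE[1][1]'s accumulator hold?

OS 2×2: PE[1][1] cycle-by-cycle (with neighbour feeds):
  after 0 — PE[0][1] acc=0, pass-E 0, pass-S 0
  after 0 — PE[1][0] acc=0, pass-E 0, pass-S 0
  after 0 — PE[1][1] acc=0, pass-E 0, pass-S 0
  after 1 — PE[0][1] acc=5, pass-E 5, pass-S 1
  after 1 — PE[1][0] acc=4, pass-E 2, pass-S 2
  after 1 — PE[1][1] acc=0, pass-E 0, pass-S 0
  after 2 — PE[0][1] acc=13, pass-E 8, pass-S 1
  after 2 — PE[1][0] acc=28, pass-E 3, pass-S 8
  after 2 — PE[1][1] acc=2, pass-E 2, pass-S 1
  after 3 — PE[0][1] acc=27, pass-E 2, pass-S 7
  after 3 — PE[1][0] acc=37, pass-E 1, pass-S 9
  after 3 — PE[1][1] acc=5, pass-E 3, pass-S 1

PE[1][1].acc = 5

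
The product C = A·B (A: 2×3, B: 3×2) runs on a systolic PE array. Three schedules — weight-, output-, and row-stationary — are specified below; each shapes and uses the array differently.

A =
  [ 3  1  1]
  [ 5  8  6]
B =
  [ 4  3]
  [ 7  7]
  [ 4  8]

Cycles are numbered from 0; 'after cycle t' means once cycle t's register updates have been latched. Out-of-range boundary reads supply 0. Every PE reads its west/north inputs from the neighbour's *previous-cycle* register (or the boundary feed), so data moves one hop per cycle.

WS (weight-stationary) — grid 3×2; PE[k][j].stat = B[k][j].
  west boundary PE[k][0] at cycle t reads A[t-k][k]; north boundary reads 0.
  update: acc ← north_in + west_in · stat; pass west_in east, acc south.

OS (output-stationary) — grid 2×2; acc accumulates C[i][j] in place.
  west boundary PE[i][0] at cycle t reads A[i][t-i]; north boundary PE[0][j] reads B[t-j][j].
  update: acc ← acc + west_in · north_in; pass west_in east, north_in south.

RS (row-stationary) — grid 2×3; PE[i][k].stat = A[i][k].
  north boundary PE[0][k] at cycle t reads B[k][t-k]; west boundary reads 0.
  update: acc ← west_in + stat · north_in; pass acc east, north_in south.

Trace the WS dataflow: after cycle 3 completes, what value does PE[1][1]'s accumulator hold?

PE[1][1].acc = 71

Tracing WS — 3×2 array, target PE[1][1]:
  cycle 0: PE[0][1] → acc 0, east 0, south 0
  cycle 0: PE[1][0] → acc 0, east 0, south 0
  cycle 0: PE[1][1] → acc 0, east 0, south 0
  cycle 1: PE[0][1] → acc 9, east 3, south 9
  cycle 1: PE[1][0] → acc 19, east 1, south 19
  cycle 1: PE[1][1] → acc 0, east 0, south 0
  cycle 2: PE[0][1] → acc 15, east 5, south 15
  cycle 2: PE[1][0] → acc 76, east 8, south 76
  cycle 2: PE[1][1] → acc 16, east 1, south 16
  cycle 3: PE[0][1] → acc 0, east 0, south 0
  cycle 3: PE[1][0] → acc 0, east 0, south 0
  cycle 3: PE[1][1] → acc 71, east 8, south 71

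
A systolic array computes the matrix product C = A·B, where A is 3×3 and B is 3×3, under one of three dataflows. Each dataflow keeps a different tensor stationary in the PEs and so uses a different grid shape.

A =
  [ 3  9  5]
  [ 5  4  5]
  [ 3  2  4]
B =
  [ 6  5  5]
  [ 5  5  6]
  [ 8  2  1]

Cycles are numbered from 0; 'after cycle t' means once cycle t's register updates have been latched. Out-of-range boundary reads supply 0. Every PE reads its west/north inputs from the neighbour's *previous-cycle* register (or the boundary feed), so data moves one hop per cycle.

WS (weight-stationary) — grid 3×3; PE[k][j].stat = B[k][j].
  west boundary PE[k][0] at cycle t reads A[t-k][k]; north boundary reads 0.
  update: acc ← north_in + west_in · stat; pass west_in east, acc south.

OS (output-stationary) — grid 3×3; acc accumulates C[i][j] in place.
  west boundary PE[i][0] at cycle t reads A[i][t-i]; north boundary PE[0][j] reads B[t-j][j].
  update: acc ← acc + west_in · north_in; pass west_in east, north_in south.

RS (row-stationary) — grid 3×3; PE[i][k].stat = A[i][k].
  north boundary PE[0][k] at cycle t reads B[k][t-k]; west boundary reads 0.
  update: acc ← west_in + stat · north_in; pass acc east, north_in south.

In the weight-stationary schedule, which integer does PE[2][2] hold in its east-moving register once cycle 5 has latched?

WS on a 3×3 grid — tracing PE[2][2] and its feeders:
  after 0 — PE[1][2] acc=0, pass-E 0, pass-S 0
  after 0 — PE[2][1] acc=0, pass-E 0, pass-S 0
  after 0 — PE[2][2] acc=0, pass-E 0, pass-S 0
  after 1 — PE[1][2] acc=0, pass-E 0, pass-S 0
  after 1 — PE[2][1] acc=0, pass-E 0, pass-S 0
  after 1 — PE[2][2] acc=0, pass-E 0, pass-S 0
  after 2 — PE[1][2] acc=0, pass-E 0, pass-S 0
  after 2 — PE[2][1] acc=0, pass-E 0, pass-S 0
  after 2 — PE[2][2] acc=0, pass-E 0, pass-S 0
  after 3 — PE[1][2] acc=69, pass-E 9, pass-S 69
  after 3 — PE[2][1] acc=70, pass-E 5, pass-S 70
  after 3 — PE[2][2] acc=0, pass-E 0, pass-S 0
  after 4 — PE[1][2] acc=49, pass-E 4, pass-S 49
  after 4 — PE[2][1] acc=55, pass-E 5, pass-S 55
  after 4 — PE[2][2] acc=74, pass-E 5, pass-S 74
  after 5 — PE[1][2] acc=27, pass-E 2, pass-S 27
  after 5 — PE[2][1] acc=33, pass-E 4, pass-S 33
  after 5 — PE[2][2] acc=54, pass-E 5, pass-S 54

register = 5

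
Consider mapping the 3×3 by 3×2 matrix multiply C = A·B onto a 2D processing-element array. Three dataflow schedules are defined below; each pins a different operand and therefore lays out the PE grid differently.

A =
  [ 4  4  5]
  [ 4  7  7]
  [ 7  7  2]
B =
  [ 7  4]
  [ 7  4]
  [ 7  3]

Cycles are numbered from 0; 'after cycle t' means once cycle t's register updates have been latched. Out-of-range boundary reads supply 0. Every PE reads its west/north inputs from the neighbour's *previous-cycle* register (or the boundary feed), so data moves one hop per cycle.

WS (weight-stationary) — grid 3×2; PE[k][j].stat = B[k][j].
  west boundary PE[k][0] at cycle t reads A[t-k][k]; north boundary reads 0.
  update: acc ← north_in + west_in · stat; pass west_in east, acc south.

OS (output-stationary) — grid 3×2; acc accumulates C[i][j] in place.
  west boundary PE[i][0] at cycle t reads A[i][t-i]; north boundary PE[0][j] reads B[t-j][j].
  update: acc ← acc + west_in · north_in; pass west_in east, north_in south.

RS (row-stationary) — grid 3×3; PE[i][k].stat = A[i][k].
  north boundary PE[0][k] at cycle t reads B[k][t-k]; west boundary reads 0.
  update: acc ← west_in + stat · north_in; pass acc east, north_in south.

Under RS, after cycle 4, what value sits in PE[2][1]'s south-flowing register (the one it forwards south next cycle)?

register = 4

Tracing RS — 3×3 array, target PE[2][1]:
  0: (1,1).acc=0  regs=<0,0>
  0: (2,0).acc=0  regs=<0,0>
  0: (2,1).acc=0  regs=<0,0>
  1: (1,1).acc=0  regs=<0,0>
  1: (2,0).acc=0  regs=<0,0>
  1: (2,1).acc=0  regs=<0,0>
  2: (1,1).acc=77  regs=<77,7>
  2: (2,0).acc=49  regs=<49,7>
  2: (2,1).acc=0  regs=<0,0>
  3: (1,1).acc=44  regs=<44,4>
  3: (2,0).acc=28  regs=<28,4>
  3: (2,1).acc=98  regs=<98,7>
  4: (1,1).acc=0  regs=<0,0>
  4: (2,0).acc=0  regs=<0,0>
  4: (2,1).acc=56  regs=<56,4>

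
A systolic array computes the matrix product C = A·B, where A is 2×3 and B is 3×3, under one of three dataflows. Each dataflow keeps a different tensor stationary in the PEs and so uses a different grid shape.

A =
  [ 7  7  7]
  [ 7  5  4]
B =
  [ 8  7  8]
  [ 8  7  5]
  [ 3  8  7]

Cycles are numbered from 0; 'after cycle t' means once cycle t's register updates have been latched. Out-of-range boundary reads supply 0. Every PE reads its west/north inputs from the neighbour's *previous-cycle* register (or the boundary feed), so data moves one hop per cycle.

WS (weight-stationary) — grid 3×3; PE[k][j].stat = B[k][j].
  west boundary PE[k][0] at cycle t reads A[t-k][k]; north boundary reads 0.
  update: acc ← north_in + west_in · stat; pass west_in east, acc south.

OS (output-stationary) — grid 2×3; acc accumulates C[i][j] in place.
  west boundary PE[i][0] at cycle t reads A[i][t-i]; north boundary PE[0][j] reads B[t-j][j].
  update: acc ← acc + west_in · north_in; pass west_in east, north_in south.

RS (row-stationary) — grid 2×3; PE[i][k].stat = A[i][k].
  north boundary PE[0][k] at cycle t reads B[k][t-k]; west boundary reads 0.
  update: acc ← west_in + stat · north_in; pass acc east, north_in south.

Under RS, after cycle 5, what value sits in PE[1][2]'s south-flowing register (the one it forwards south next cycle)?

RS on a 2×3 grid — tracing PE[1][2] and its feeders:
  c0 r0c2: 0 / 0 / 0
  c0 r1c1: 0 / 0 / 0
  c0 r1c2: 0 / 0 / 0
  c1 r0c2: 0 / 0 / 0
  c1 r1c1: 0 / 0 / 0
  c1 r1c2: 0 / 0 / 0
  c2 r0c2: 133 / 133 / 3
  c2 r1c1: 96 / 96 / 8
  c2 r1c2: 0 / 0 / 0
  c3 r0c2: 154 / 154 / 8
  c3 r1c1: 84 / 84 / 7
  c3 r1c2: 108 / 108 / 3
  c4 r0c2: 140 / 140 / 7
  c4 r1c1: 81 / 81 / 5
  c4 r1c2: 116 / 116 / 8
  c5 r0c2: 0 / 0 / 0
  c5 r1c1: 0 / 0 / 0
  c5 r1c2: 109 / 109 / 7

register = 7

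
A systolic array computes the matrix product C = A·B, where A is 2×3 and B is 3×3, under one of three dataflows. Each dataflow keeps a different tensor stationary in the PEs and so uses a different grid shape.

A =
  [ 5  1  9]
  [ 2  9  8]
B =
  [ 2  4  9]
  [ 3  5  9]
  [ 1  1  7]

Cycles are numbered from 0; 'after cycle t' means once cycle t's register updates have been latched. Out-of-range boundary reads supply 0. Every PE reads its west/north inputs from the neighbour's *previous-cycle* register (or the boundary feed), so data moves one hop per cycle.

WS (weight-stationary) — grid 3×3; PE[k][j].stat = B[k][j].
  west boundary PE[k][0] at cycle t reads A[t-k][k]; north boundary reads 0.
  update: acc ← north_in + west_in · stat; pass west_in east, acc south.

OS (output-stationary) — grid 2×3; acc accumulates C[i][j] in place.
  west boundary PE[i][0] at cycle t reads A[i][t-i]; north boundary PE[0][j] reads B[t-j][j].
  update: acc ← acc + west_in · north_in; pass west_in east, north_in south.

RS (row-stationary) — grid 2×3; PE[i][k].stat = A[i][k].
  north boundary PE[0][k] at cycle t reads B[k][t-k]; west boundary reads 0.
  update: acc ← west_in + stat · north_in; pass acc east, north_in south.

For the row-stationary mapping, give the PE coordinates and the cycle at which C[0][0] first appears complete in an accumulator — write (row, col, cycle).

Under RS, C[0][0] lands at PE[0][2]:
  [0] (0,2) acc=0 (h:0 v:0)
  [1] (0,2) acc=0 (h:0 v:0)
  [2] (0,2) acc=22 (h:22 v:1)

(row, col, cycle) = (0, 2, 2)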